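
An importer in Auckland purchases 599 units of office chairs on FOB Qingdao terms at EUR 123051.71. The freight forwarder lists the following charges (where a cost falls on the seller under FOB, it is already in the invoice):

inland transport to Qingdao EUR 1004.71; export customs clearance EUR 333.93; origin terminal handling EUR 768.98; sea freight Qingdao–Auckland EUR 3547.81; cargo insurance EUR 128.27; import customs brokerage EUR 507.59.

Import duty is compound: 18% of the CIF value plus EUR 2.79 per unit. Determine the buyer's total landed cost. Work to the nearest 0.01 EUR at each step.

FOB: the seller bears costs until goods are on board at the origin port; the buyer bears freight, insurance and all costs thereafter.
Already in the invoice (seller's account under FOB): inland to port, export clearance, origin terminal — exclude.
CIF value = FOB price + freight + insurance = 123051.71 + 3547.81 + 128.27 = 126727.79
Ad valorem component: 126727.79 × 18% = 22811.00
Specific component: 599 × 2.79 = 1671.21
Import duty = 22811.00 + 1671.21 = 24482.21
Buyer bears: freight 3547.81 + insurance 128.27 + brokerage 507.59 + duty 24482.21 = 28665.88
Landed cost = invoice 123051.71 + 28665.88 = 151717.59

Total landed cost: EUR 151717.59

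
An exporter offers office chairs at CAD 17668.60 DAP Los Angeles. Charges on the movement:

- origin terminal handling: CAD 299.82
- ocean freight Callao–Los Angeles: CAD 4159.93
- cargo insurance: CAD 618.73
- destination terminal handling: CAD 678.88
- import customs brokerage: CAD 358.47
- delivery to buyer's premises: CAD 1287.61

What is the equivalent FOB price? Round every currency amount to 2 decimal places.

Not relevant to the conversion: origin terminal — on the seller under both DAP and FOB; already in the DAP price and stays in the FOB price. brokerage — on the buyer under both terms; not part of either seller's price.
From DAP to FOB, the seller no longer bears: freight, insurance, destination terminal, delivery.
FOB price = 17668.60 − 4159.93 − 618.73 − 678.88 − 1287.61 = 10923.45

FOB price: CAD 10923.45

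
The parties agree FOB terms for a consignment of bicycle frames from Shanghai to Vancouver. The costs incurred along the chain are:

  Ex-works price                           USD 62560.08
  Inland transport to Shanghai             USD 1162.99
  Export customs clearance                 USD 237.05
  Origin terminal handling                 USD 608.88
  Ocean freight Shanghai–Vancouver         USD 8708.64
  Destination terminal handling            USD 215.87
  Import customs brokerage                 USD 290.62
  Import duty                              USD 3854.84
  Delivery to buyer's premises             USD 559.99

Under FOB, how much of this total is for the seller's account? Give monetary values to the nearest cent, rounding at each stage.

Seller's account: USD 64569.00

FOB: the seller bears costs until goods are on board at the origin port; the buyer bears freight, insurance and all costs thereafter.
Seller's account: goods 62560.08 + inland to port 1162.99 + export clearance 237.05 + origin terminal 608.88 = 64569.00
Buyer's account: freight 8708.64 + destination terminal 215.87 + brokerage 290.62 + duty 3854.84 + delivery 559.99 = 13629.96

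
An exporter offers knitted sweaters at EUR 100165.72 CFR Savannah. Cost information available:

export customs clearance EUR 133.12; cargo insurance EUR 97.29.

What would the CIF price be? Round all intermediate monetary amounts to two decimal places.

Not relevant to the conversion: export clearance — on the seller under both CFR and CIF; already in the CFR price and stays in the CIF price.
From CFR to CIF, the seller additionally bears: insurance.
CIF price = 100165.72 + 97.29 = 100263.01

CIF price: EUR 100263.01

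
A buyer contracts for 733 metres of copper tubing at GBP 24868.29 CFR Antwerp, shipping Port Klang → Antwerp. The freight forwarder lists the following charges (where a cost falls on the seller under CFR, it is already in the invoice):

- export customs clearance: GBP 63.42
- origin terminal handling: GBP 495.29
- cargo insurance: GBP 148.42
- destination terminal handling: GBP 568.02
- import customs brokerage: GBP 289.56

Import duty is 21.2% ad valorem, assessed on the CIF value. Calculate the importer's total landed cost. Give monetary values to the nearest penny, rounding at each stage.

Total landed cost: GBP 31177.83

CFR: the seller pays costs through ocean freight to the destination port, but not insurance.
Already in the invoice (seller's account under CFR): export clearance, origin terminal — exclude.
CIF value = CFR price + insurance = 24868.29 + 148.42 = 25016.71
Import duty = 25016.71 × 21.2% = 5303.54
Buyer bears: insurance 148.42 + destination terminal 568.02 + brokerage 289.56 + duty 5303.54 = 6309.54
Landed cost = invoice 24868.29 + 6309.54 = 31177.83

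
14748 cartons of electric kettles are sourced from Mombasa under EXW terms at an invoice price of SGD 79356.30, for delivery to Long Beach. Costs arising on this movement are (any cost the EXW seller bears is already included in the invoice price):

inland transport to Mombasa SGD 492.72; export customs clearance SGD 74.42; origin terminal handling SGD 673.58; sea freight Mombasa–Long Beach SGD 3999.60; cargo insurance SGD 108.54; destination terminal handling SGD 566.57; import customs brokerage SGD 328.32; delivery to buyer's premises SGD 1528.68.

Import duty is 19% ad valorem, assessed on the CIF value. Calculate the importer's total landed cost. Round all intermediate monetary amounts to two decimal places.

Total landed cost: SGD 103222.71

EXW: the seller makes goods available at their premises; the buyer bears all onward costs.
CIF value = EXW price + inland to port + export clearance + origin terminal + freight + insurance = 79356.30 + 492.72 + 74.42 + 673.58 + 3999.60 + 108.54 = 84705.16
Import duty = 84705.16 × 19% = 16093.98
Buyer bears: inland to port 492.72 + export clearance 74.42 + origin terminal 673.58 + freight 3999.60 + insurance 108.54 + destination terminal 566.57 + brokerage 328.32 + delivery 1528.68 + duty 16093.98 = 23866.41
Landed cost = invoice 79356.30 + 23866.41 = 103222.71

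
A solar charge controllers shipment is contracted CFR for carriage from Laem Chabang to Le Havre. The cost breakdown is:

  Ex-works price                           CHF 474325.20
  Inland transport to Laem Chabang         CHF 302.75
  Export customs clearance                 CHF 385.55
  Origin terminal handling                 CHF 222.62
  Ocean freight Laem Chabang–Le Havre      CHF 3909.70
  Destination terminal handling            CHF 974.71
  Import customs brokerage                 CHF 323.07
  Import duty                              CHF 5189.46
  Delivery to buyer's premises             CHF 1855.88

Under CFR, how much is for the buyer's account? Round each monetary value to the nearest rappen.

Buyer's account: CHF 8343.12

CFR: the seller pays costs through ocean freight to the destination port, but not insurance.
Seller's account: goods 474325.20 + inland to port 302.75 + export clearance 385.55 + origin terminal 222.62 + freight 3909.70 = 479145.82
Buyer's account: destination terminal 974.71 + brokerage 323.07 + duty 5189.46 + delivery 1855.88 = 8343.12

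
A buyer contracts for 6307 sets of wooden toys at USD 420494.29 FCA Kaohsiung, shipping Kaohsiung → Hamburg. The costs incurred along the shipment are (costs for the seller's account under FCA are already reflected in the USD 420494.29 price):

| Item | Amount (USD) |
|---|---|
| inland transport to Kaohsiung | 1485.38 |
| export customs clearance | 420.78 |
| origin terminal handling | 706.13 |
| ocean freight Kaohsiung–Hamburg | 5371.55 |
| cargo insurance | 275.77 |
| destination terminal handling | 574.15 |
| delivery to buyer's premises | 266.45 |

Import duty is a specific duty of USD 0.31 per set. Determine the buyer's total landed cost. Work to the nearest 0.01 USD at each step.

Total landed cost: USD 429643.51

FCA: the seller delivers export-cleared goods to the carrier; the buyer bears costs from that point.
Already in the invoice (seller's account under FCA): inland to port, export clearance — exclude.
CIF value = FCA price + origin terminal + freight + insurance = 420494.29 + 706.13 + 5371.55 + 275.77 = 426847.74
Import duty = 6307 × 0.31 = 1955.17
Buyer bears: origin terminal 706.13 + freight 5371.55 + insurance 275.77 + destination terminal 574.15 + delivery 266.45 + duty 1955.17 = 9149.22
Landed cost = invoice 420494.29 + 9149.22 = 429643.51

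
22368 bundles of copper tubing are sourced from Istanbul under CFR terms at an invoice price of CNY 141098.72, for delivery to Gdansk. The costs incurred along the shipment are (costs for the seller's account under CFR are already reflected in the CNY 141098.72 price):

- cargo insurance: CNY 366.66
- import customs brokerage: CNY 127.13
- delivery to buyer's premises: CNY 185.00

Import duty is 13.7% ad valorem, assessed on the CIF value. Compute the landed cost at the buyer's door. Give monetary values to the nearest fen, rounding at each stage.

Total landed cost: CNY 161158.27

CFR: the seller pays costs through ocean freight to the destination port, but not insurance.
CIF value = CFR price + insurance = 141098.72 + 366.66 = 141465.38
Import duty = 141465.38 × 13.7% = 19380.76
Buyer bears: insurance 366.66 + brokerage 127.13 + delivery 185.00 + duty 19380.76 = 20059.55
Landed cost = invoice 141098.72 + 20059.55 = 161158.27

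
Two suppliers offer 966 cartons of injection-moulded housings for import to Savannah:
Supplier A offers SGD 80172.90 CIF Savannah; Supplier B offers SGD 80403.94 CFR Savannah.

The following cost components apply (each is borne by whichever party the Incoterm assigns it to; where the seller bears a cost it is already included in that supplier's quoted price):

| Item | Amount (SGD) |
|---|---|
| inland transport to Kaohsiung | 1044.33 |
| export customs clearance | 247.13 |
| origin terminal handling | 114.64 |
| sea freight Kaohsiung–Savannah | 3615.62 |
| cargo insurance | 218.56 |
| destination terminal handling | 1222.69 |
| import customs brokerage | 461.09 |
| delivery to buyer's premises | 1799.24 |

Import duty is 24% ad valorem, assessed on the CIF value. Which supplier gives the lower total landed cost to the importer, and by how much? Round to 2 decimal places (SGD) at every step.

Supplier A (CIF):
The CIF price already equals the CIF value: 80172.90
Import duty = 80172.90 × 24% = 19241.50
Buyer bears (A): 1222.69 + 461.09 + 1799.24 = 3483.02
Landed cost (A) = invoice 80172.90 + 3483.02 + duty 19241.50 = 102897.42
Supplier B (CFR):
CIF value = CFR price + insurance = 80403.94 + 218.56 = 80622.50
Import duty = 80622.50 × 24% = 19349.40
Buyer bears (B): 218.56 + 1222.69 + 461.09 + 1799.24 = 3701.58
Landed cost (B) = invoice 80403.94 + 3701.58 + duty 19349.40 = 103454.92
Difference = |102897.42 − 103454.92| = 557.50

Supplier A is cheaper by SGD 557.50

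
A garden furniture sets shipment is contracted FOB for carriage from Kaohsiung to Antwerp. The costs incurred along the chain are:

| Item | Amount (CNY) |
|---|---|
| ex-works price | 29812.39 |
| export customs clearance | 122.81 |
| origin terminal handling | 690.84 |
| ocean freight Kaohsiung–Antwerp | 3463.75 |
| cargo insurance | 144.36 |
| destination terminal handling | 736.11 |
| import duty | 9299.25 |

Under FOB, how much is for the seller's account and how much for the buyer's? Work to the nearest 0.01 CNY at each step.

Seller: CNY 30626.04; buyer: CNY 13643.47

FOB: the seller bears costs until goods are on board at the origin port; the buyer bears freight, insurance and all costs thereafter.
Seller's account: goods 29812.39 + export clearance 122.81 + origin terminal 690.84 = 30626.04
Buyer's account: freight 3463.75 + insurance 144.36 + destination terminal 736.11 + duty 9299.25 = 13643.47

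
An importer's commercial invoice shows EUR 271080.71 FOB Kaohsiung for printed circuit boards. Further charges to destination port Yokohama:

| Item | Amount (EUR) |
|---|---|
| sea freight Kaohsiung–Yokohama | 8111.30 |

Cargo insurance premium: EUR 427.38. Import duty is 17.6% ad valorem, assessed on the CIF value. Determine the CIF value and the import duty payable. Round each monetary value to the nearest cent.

CIF value: EUR 279619.39; import duty: EUR 49213.01

CIF = FOB price + freight + insurance
CIF = 271080.71 + 8111.30 + 427.38 = 279619.39
Import duty = 279619.39 × 17.6% = 49213.01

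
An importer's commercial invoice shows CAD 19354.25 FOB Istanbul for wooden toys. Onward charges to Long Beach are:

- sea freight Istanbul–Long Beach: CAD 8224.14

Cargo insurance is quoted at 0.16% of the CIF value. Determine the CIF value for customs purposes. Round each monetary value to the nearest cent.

Let C be the CIF value. C = FOB price + freight + 0.16% × C
C − 0.16% × C = 19354.25 + 8224.14
0.9984 × C = 27578.39
C = 27578.39 / 0.9984 = 27622.59
Insurance premium = 0.16% × 27622.59 = 44.20

CIF value: CAD 27622.59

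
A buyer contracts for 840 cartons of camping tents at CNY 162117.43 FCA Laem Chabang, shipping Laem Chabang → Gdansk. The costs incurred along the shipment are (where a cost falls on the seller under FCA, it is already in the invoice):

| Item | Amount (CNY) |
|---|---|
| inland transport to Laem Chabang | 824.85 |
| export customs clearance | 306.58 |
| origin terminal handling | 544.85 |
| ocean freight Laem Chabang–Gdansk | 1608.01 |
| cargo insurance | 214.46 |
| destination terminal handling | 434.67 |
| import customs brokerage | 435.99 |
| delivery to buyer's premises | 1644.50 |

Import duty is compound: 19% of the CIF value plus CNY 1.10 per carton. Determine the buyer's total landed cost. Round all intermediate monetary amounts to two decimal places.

Total landed cost: CNY 199176.01

FCA: the seller delivers export-cleared goods to the carrier; the buyer bears costs from that point.
Already in the invoice (seller's account under FCA): inland to port, export clearance — exclude.
CIF value = FCA price + origin terminal + freight + insurance = 162117.43 + 544.85 + 1608.01 + 214.46 = 164484.75
Ad valorem component: 164484.75 × 19% = 31252.10
Specific component: 840 × 1.10 = 924.00
Import duty = 31252.10 + 924.00 = 32176.10
Buyer bears: origin terminal 544.85 + freight 1608.01 + insurance 214.46 + destination terminal 434.67 + brokerage 435.99 + delivery 1644.50 + duty 32176.10 = 37058.58
Landed cost = invoice 162117.43 + 37058.58 = 199176.01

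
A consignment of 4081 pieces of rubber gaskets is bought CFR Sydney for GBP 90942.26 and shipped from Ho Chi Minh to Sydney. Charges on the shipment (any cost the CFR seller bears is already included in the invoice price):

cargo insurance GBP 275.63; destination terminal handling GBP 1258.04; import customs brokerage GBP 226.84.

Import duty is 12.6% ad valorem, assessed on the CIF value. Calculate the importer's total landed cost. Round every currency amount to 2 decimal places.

Total landed cost: GBP 104196.22

CFR: the seller pays costs through ocean freight to the destination port, but not insurance.
CIF value = CFR price + insurance = 90942.26 + 275.63 = 91217.89
Import duty = 91217.89 × 12.6% = 11493.45
Buyer bears: insurance 275.63 + destination terminal 1258.04 + brokerage 226.84 + duty 11493.45 = 13253.96
Landed cost = invoice 90942.26 + 13253.96 = 104196.22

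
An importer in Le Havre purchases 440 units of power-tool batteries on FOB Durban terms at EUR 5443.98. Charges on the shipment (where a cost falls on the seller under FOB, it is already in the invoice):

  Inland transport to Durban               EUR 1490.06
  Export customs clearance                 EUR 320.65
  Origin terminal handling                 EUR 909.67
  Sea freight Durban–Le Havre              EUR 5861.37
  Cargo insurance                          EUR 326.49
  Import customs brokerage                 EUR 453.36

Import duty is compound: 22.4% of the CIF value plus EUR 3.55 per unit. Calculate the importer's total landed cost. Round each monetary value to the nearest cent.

FOB: the seller bears costs until goods are on board at the origin port; the buyer bears freight, insurance and all costs thereafter.
Already in the invoice (seller's account under FOB): inland to port, export clearance, origin terminal — exclude.
CIF value = FOB price + freight + insurance = 5443.98 + 5861.37 + 326.49 = 11631.84
Ad valorem component: 11631.84 × 22.4% = 2605.53
Specific component: 440 × 3.55 = 1562.00
Import duty = 2605.53 + 1562.00 = 4167.53
Buyer bears: freight 5861.37 + insurance 326.49 + brokerage 453.36 + duty 4167.53 = 10808.75
Landed cost = invoice 5443.98 + 10808.75 = 16252.73

Total landed cost: EUR 16252.73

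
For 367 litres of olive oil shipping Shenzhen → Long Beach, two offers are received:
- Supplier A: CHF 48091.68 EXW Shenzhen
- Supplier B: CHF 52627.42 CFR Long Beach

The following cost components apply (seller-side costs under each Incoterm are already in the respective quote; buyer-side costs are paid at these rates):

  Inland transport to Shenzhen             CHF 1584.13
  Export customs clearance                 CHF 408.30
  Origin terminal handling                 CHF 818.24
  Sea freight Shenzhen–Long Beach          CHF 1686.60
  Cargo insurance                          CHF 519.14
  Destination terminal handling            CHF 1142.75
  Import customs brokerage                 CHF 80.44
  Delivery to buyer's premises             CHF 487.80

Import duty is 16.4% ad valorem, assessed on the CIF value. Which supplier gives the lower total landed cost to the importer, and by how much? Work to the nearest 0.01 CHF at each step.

Supplier A is cheaper by CHF 44.78

Supplier A (EXW):
CIF value = EXW price + inland to port + export clearance + origin terminal + freight + insurance = 48091.68 + 1584.13 + 408.30 + 818.24 + 1686.60 + 519.14 = 53108.09
Import duty = 53108.09 × 16.4% = 8709.73
Buyer bears (A): 1584.13 + 408.30 + 818.24 + 1686.60 + 519.14 + 1142.75 + 80.44 + 487.80 = 6727.40
Landed cost (A) = invoice 48091.68 + 6727.40 + duty 8709.73 = 63528.81
Supplier B (CFR):
CIF value = CFR price + insurance = 52627.42 + 519.14 = 53146.56
Import duty = 53146.56 × 16.4% = 8716.04
Buyer bears (B): 519.14 + 1142.75 + 80.44 + 487.80 = 2230.13
Landed cost (B) = invoice 52627.42 + 2230.13 + duty 8716.04 = 63573.59
Difference = |63528.81 − 63573.59| = 44.78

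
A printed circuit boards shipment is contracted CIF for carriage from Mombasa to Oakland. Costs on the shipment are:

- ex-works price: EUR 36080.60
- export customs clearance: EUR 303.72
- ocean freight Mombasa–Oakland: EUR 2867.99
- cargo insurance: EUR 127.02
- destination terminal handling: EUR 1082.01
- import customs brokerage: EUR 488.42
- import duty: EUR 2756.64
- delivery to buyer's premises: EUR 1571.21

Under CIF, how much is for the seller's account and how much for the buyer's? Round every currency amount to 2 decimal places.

CIF: the seller pays costs through ocean freight and marine insurance to the destination port.
Seller's account: goods 36080.60 + export clearance 303.72 + freight 2867.99 + insurance 127.02 = 39379.33
Buyer's account: destination terminal 1082.01 + brokerage 488.42 + duty 2756.64 + delivery 1571.21 = 5898.28

Seller: EUR 39379.33; buyer: EUR 5898.28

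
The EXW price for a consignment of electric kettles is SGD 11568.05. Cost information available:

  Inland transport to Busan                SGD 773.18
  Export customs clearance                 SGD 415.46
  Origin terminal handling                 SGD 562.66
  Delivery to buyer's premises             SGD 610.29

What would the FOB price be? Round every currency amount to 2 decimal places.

Not relevant to the conversion: delivery — on the buyer under both terms; not part of either seller's price.
From EXW to FOB, the seller additionally bears: inland to port, export clearance, origin terminal.
FOB price = 11568.05 + 773.18 + 415.46 + 562.66 = 13319.35

FOB price: SGD 13319.35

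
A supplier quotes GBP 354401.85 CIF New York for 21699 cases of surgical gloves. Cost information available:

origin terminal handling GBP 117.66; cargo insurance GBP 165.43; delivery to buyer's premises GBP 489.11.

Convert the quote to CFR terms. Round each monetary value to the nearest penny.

CFR price: GBP 354236.42

Not relevant to the conversion: origin terminal — on the seller under both CIF and CFR; already in the CIF price and stays in the CFR price. delivery — on the buyer under both terms; not part of either seller's price.
From CIF to CFR, the seller no longer bears: insurance.
CFR price = 354401.85 − 165.43 = 354236.42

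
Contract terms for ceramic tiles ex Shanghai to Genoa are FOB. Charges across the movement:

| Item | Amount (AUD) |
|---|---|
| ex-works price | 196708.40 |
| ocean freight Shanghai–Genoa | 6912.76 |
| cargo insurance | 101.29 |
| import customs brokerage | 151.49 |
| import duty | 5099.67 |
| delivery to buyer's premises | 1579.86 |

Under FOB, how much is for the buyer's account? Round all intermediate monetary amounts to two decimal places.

Buyer's account: AUD 13845.07

FOB: the seller bears costs until goods are on board at the origin port; the buyer bears freight, insurance and all costs thereafter.
Seller's account: goods 196708.40 = 196708.40
Buyer's account: freight 6912.76 + insurance 101.29 + brokerage 151.49 + duty 5099.67 + delivery 1579.86 = 13845.07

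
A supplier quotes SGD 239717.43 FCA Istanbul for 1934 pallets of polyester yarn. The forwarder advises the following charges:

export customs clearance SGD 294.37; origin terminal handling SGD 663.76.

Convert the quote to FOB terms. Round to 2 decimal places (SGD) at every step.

FOB price: SGD 240381.19

Not relevant to the conversion: export clearance — on the seller under both FCA and FOB; already in the FCA price and stays in the FOB price.
From FCA to FOB, the seller additionally bears: origin terminal.
FOB price = 239717.43 + 663.76 = 240381.19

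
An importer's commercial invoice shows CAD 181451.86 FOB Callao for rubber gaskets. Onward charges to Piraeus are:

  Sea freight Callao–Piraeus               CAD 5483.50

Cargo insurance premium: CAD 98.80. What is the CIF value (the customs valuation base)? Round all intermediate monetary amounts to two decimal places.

CIF value: CAD 187034.16

CIF = FOB price + freight + insurance
CIF = 181451.86 + 5483.50 + 98.80 = 187034.16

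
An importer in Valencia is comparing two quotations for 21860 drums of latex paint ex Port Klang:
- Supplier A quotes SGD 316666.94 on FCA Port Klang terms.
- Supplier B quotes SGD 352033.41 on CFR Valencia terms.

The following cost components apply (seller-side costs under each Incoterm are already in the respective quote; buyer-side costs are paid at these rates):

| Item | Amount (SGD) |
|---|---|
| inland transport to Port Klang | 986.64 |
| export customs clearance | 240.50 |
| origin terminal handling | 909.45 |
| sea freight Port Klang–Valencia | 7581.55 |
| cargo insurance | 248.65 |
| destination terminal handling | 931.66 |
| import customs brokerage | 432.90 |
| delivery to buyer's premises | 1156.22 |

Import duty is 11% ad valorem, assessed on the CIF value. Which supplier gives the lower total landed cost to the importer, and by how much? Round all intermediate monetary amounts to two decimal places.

Supplier A (FCA):
CIF value = FCA price + origin terminal + freight + insurance = 316666.94 + 909.45 + 7581.55 + 248.65 = 325406.59
Import duty = 325406.59 × 11% = 35794.72
Buyer bears (A): 909.45 + 7581.55 + 248.65 + 931.66 + 432.90 + 1156.22 = 11260.43
Landed cost (A) = invoice 316666.94 + 11260.43 + duty 35794.72 = 363722.09
Supplier B (CFR):
CIF value = CFR price + insurance = 352033.41 + 248.65 = 352282.06
Import duty = 352282.06 × 11% = 38751.03
Buyer bears (B): 248.65 + 931.66 + 432.90 + 1156.22 = 2769.43
Landed cost (B) = invoice 352033.41 + 2769.43 + duty 38751.03 = 393553.87
Difference = |363722.09 − 393553.87| = 29831.78

Supplier A is cheaper by SGD 29831.78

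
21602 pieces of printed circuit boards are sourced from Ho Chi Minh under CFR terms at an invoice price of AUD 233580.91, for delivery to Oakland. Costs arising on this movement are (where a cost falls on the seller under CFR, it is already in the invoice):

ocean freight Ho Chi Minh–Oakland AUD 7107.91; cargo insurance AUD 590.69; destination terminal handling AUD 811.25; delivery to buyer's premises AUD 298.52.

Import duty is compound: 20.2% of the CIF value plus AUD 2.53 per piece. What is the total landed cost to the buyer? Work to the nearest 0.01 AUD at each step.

Total landed cost: AUD 337237.09

CFR: the seller pays costs through ocean freight to the destination port, but not insurance.
Already in the invoice (seller's account under CFR): freight — exclude.
CIF value = CFR price + insurance = 233580.91 + 590.69 = 234171.60
Ad valorem component: 234171.60 × 20.2% = 47302.66
Specific component: 21602 × 2.53 = 54653.06
Import duty = 47302.66 + 54653.06 = 101955.72
Buyer bears: insurance 590.69 + destination terminal 811.25 + delivery 298.52 + duty 101955.72 = 103656.18
Landed cost = invoice 233580.91 + 103656.18 = 337237.09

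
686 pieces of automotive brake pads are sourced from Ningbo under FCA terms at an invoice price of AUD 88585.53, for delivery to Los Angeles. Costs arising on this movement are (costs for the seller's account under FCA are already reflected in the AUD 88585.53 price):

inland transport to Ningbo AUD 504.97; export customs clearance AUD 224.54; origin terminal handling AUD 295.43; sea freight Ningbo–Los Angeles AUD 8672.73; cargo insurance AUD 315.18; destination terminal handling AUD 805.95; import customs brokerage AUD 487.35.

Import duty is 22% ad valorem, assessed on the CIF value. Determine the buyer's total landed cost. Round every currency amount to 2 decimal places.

Total landed cost: AUD 120693.32

FCA: the seller delivers export-cleared goods to the carrier; the buyer bears costs from that point.
Already in the invoice (seller's account under FCA): inland to port, export clearance — exclude.
CIF value = FCA price + origin terminal + freight + insurance = 88585.53 + 295.43 + 8672.73 + 315.18 = 97868.87
Import duty = 97868.87 × 22% = 21531.15
Buyer bears: origin terminal 295.43 + freight 8672.73 + insurance 315.18 + destination terminal 805.95 + brokerage 487.35 + duty 21531.15 = 32107.79
Landed cost = invoice 88585.53 + 32107.79 = 120693.32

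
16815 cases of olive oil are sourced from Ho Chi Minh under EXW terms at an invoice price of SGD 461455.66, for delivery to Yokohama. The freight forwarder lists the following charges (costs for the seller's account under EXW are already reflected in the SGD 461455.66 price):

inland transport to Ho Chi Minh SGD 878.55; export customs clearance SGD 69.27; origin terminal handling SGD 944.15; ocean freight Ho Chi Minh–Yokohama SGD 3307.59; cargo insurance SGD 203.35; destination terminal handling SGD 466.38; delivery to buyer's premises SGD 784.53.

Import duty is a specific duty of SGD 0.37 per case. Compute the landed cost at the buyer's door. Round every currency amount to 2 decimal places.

EXW: the seller makes goods available at their premises; the buyer bears all onward costs.
CIF value = EXW price + inland to port + export clearance + origin terminal + freight + insurance = 461455.66 + 878.55 + 69.27 + 944.15 + 3307.59 + 203.35 = 466858.57
Import duty = 16815 × 0.37 = 6221.55
Buyer bears: inland to port 878.55 + export clearance 69.27 + origin terminal 944.15 + freight 3307.59 + insurance 203.35 + destination terminal 466.38 + delivery 784.53 + duty 6221.55 = 12875.37
Landed cost = invoice 461455.66 + 12875.37 = 474331.03

Total landed cost: SGD 474331.03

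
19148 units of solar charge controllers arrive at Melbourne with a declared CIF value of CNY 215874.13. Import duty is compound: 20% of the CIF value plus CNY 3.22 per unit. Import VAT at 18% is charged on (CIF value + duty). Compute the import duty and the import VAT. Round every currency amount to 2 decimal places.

Ad valorem component: 215874.13 × 20% = 43174.83
Specific component: 19148 × 3.22 = 61656.56
Import duty = 43174.83 + 61656.56 = 104831.39
VAT base = CIF + duty = 215874.13 + 104831.39 = 320705.52
Import VAT = 320705.52 × 18% = 57726.99

Import duty: CNY 104831.39; import VAT: CNY 57726.99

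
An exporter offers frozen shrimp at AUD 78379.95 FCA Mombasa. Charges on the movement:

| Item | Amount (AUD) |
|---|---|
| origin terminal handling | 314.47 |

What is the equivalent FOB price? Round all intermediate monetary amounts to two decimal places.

From FCA to FOB, the seller additionally bears: origin terminal.
FOB price = 78379.95 + 314.47 = 78694.42

FOB price: AUD 78694.42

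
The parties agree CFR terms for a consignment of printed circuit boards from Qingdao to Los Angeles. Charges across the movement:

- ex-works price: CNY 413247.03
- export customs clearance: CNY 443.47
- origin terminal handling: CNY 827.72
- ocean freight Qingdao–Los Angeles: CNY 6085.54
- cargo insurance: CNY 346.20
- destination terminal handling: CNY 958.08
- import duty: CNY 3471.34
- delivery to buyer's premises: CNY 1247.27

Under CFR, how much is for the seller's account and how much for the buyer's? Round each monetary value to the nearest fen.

CFR: the seller pays costs through ocean freight to the destination port, but not insurance.
Seller's account: goods 413247.03 + export clearance 443.47 + origin terminal 827.72 + freight 6085.54 = 420603.76
Buyer's account: insurance 346.20 + destination terminal 958.08 + duty 3471.34 + delivery 1247.27 = 6022.89

Seller: CNY 420603.76; buyer: CNY 6022.89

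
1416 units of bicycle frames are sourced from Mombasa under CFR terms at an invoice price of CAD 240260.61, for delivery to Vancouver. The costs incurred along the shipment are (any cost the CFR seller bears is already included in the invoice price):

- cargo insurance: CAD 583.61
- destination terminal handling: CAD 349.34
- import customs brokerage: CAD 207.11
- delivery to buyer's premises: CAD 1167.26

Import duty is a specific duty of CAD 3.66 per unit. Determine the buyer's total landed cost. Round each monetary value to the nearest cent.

Total landed cost: CAD 247750.49

CFR: the seller pays costs through ocean freight to the destination port, but not insurance.
CIF value = CFR price + insurance = 240260.61 + 583.61 = 240844.22
Import duty = 1416 × 3.66 = 5182.56
Buyer bears: insurance 583.61 + destination terminal 349.34 + brokerage 207.11 + delivery 1167.26 + duty 5182.56 = 7489.88
Landed cost = invoice 240260.61 + 7489.88 = 247750.49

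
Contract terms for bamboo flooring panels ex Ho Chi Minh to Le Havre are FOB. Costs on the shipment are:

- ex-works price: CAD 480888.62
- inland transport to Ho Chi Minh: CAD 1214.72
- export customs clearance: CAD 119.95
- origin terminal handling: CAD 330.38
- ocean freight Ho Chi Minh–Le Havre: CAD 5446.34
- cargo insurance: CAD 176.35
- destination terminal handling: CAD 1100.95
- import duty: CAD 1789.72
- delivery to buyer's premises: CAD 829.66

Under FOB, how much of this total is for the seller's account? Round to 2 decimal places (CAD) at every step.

Seller's account: CAD 482553.67

FOB: the seller bears costs until goods are on board at the origin port; the buyer bears freight, insurance and all costs thereafter.
Seller's account: goods 480888.62 + inland to port 1214.72 + export clearance 119.95 + origin terminal 330.38 = 482553.67
Buyer's account: freight 5446.34 + insurance 176.35 + destination terminal 1100.95 + duty 1789.72 + delivery 829.66 = 9343.02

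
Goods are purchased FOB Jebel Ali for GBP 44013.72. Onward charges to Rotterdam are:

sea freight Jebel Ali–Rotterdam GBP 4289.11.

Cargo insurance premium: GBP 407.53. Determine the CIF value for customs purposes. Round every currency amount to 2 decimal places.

CIF value: GBP 48710.36

CIF = FOB price + freight + insurance
CIF = 44013.72 + 4289.11 + 407.53 = 48710.36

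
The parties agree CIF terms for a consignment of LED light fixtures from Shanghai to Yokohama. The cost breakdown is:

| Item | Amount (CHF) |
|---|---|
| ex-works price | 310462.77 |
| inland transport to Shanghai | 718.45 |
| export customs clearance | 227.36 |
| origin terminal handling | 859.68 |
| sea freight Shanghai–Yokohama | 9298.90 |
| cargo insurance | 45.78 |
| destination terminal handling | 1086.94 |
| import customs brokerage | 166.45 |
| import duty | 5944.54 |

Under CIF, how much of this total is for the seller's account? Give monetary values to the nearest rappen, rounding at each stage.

Seller's account: CHF 321612.94

CIF: the seller pays costs through ocean freight and marine insurance to the destination port.
Seller's account: goods 310462.77 + inland to port 718.45 + export clearance 227.36 + origin terminal 859.68 + freight 9298.90 + insurance 45.78 = 321612.94
Buyer's account: destination terminal 1086.94 + brokerage 166.45 + duty 5944.54 = 7197.93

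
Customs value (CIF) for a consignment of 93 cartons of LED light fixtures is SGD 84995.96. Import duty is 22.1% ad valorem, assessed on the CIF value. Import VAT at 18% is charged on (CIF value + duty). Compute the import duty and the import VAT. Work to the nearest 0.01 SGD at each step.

Import duty = 84995.96 × 22.1% = 18784.11
VAT base = CIF + duty = 84995.96 + 18784.11 = 103780.07
Import VAT = 103780.07 × 18% = 18680.41

Import duty: SGD 18784.11; import VAT: SGD 18680.41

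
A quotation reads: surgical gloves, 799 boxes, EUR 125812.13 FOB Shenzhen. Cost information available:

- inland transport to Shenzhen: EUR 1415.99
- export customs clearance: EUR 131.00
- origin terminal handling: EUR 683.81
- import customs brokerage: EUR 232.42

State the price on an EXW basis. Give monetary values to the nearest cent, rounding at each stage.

EXW price: EUR 123581.33

Not relevant to the conversion: brokerage — on the buyer under both terms; not part of either seller's price.
From FOB to EXW, the seller no longer bears: inland to port, export clearance, origin terminal.
EXW price = 125812.13 − 1415.99 − 131.00 − 683.81 = 123581.33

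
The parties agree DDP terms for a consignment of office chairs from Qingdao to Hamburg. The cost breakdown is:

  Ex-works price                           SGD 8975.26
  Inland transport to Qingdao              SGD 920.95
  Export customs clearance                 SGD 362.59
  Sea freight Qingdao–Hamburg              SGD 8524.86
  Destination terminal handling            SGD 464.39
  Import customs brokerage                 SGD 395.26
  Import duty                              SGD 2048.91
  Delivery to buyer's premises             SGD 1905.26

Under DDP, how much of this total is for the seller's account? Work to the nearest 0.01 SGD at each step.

DDP: the seller bears all costs including import duty.
Seller's account: goods 8975.26 + inland to port 920.95 + export clearance 362.59 + freight 8524.86 + destination terminal 464.39 + brokerage 395.26 + duty 2048.91 + delivery 1905.26 = 23597.48
Buyer's account: 0.00

Seller's account: SGD 23597.48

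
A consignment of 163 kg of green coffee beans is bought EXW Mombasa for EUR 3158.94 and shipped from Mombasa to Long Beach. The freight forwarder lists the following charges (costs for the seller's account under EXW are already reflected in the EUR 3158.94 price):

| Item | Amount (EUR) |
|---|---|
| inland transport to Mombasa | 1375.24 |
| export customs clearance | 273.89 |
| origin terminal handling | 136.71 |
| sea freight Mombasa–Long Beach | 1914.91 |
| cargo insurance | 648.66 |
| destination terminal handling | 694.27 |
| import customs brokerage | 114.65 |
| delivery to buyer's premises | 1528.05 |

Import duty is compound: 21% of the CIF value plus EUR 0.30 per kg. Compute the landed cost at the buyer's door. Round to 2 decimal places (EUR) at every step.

EXW: the seller makes goods available at their premises; the buyer bears all onward costs.
CIF value = EXW price + inland to port + export clearance + origin terminal + freight + insurance = 3158.94 + 1375.24 + 273.89 + 136.71 + 1914.91 + 648.66 = 7508.35
Ad valorem component: 7508.35 × 21% = 1576.75
Specific component: 163 × 0.30 = 48.90
Import duty = 1576.75 + 48.90 = 1625.65
Buyer bears: inland to port 1375.24 + export clearance 273.89 + origin terminal 136.71 + freight 1914.91 + insurance 648.66 + destination terminal 694.27 + brokerage 114.65 + delivery 1528.05 + duty 1625.65 = 8312.03
Landed cost = invoice 3158.94 + 8312.03 = 11470.97

Total landed cost: EUR 11470.97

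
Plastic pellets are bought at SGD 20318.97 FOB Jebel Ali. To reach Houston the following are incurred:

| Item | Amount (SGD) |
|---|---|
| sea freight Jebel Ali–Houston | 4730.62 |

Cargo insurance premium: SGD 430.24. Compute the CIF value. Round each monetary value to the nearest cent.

CIF = FOB price + freight + insurance
CIF = 20318.97 + 4730.62 + 430.24 = 25479.83

CIF value: SGD 25479.83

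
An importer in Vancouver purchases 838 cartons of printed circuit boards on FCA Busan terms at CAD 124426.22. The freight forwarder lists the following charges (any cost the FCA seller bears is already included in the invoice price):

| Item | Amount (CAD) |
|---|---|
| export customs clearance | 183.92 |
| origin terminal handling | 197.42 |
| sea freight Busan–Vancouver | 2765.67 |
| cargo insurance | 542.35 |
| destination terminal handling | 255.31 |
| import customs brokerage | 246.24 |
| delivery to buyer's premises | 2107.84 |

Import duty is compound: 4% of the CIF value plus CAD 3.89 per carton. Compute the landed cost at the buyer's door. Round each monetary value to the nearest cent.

Total landed cost: CAD 138918.14

FCA: the seller delivers export-cleared goods to the carrier; the buyer bears costs from that point.
Already in the invoice (seller's account under FCA): export clearance — exclude.
CIF value = FCA price + origin terminal + freight + insurance = 124426.22 + 197.42 + 2765.67 + 542.35 = 127931.66
Ad valorem component: 127931.66 × 4% = 5117.27
Specific component: 838 × 3.89 = 3259.82
Import duty = 5117.27 + 3259.82 = 8377.09
Buyer bears: origin terminal 197.42 + freight 2765.67 + insurance 542.35 + destination terminal 255.31 + brokerage 246.24 + delivery 2107.84 + duty 8377.09 = 14491.92
Landed cost = invoice 124426.22 + 14491.92 = 138918.14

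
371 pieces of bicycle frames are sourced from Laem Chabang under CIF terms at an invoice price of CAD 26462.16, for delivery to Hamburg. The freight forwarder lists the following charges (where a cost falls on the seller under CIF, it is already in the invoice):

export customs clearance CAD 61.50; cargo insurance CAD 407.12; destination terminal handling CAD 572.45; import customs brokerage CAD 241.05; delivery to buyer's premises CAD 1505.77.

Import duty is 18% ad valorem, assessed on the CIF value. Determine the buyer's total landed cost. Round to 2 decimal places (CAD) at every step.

Total landed cost: CAD 33544.62

CIF: the seller pays costs through ocean freight and marine insurance to the destination port.
Already in the invoice (seller's account under CIF): export clearance, insurance — exclude.
The CIF price already equals the CIF value: 26462.16
Import duty = 26462.16 × 18% = 4763.19
Buyer bears: destination terminal 572.45 + brokerage 241.05 + delivery 1505.77 + duty 4763.19 = 7082.46
Landed cost = invoice 26462.16 + 7082.46 = 33544.62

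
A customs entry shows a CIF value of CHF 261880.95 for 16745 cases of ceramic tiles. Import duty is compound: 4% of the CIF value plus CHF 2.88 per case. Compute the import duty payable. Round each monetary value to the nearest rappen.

Ad valorem component: 261880.95 × 4% = 10475.24
Specific component: 16745 × 2.88 = 48225.60
Import duty = 10475.24 + 48225.60 = 58700.84

Import duty: CHF 58700.84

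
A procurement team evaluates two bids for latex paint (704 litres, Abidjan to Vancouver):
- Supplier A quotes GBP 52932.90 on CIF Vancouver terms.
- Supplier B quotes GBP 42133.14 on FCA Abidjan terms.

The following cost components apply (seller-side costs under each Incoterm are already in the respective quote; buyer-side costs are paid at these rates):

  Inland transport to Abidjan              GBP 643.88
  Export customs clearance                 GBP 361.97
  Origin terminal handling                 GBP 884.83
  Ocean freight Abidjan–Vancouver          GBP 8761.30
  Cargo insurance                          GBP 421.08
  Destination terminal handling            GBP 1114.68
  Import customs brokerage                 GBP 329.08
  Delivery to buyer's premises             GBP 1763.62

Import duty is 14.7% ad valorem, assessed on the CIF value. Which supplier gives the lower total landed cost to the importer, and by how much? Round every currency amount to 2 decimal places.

Supplier A (CIF):
The CIF price already equals the CIF value: 52932.90
Import duty = 52932.90 × 14.7% = 7781.14
Buyer bears (A): 1114.68 + 329.08 + 1763.62 = 3207.38
Landed cost (A) = invoice 52932.90 + 3207.38 + duty 7781.14 = 63921.42
Supplier B (FCA):
CIF value = FCA price + origin terminal + freight + insurance = 42133.14 + 884.83 + 8761.30 + 421.08 = 52200.35
Import duty = 52200.35 × 14.7% = 7673.45
Buyer bears (B): 884.83 + 8761.30 + 421.08 + 1114.68 + 329.08 + 1763.62 = 13274.59
Landed cost (B) = invoice 42133.14 + 13274.59 + duty 7673.45 = 63081.18
Difference = |63921.42 − 63081.18| = 840.24

Supplier B is cheaper by GBP 840.24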